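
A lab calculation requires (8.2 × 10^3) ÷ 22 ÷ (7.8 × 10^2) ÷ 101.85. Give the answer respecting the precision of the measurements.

0.0047

(8.2 × 10^3) ÷ 22 ÷ (7.8 × 10^2) ÷ 101.85 = 0.00469175726908…
Multiplication/division keeps the fewest significant figures: 8.2 × 10^3 → 2 s.f., 22 → 2 s.f., 7.8 × 10^2 → 2 s.f., 101.85 → 5 s.f.; limit is 2.
Rounded to 2 significant figures: 0.0047.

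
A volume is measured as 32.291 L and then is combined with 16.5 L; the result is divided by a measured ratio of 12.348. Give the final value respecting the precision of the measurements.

32.291 L + 16.5 L = 48.791 L; the sum is limited to 1 decimal place (3 s.f.).
Carrying full precision, 48.791 ÷ 12.348 = 3.95132815031… L; 12.348 has 5 s.f., so the result keeps min(3, 5) = 3 s.f.
Rounded to 3 significant figures: 3.95 L.

3.95 L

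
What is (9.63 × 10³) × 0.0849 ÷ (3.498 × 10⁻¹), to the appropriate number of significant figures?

2.34 × 10³

(9.63 × 10³) × 0.0849 ÷ (3.498 × 10⁻¹) = 2337.29845626…
Multiplication/division keeps the fewest significant figures: 9.63 × 10³ → 3 s.f., 0.0849 → 3 s.f., 3.498 × 10⁻¹ → 4 s.f.; limit is 3.
Rounded to 3 significant figures: 2.34 × 10³.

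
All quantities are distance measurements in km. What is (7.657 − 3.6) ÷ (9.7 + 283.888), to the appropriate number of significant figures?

7.657 − 3.6 = 4.057, limited to 1 d.p. → 2 s.f.; 9.7 + 283.888 = 293.588, limited to 1 d.p. → 4 s.f.
Carrying full precision, 4.057 ÷ 293.588 = 0.0138186846874…; keep min(2, 4) = 2 s.f.
Rounded to 2 significant figures: 0.014.

0.014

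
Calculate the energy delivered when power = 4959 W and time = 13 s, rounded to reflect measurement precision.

6.4 × 10⁴ J

energy delivered = 4959 W × 13 s = 64467 J.
4959 has 4 significant figures; 13 has 2.
Division/multiplication keeps the fewest: 2 significant figures.
Rounded: 6.4 × 10⁴ J.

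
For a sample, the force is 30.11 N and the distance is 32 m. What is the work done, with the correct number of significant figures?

9.6 × 10² J

work done = 30.11 N × 32 m = 963.52 J.
30.11 has 4 significant figures; 32 has 2.
Division/multiplication keeps the fewest: 2 significant figures.
Rounded: 9.6 × 10² J.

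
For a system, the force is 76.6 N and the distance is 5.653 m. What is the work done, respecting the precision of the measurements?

work done = 76.6 N × 5.653 m = 433.0198 J.
76.6 has 3 significant figures; 5.653 has 4.
Division/multiplication keeps the fewest: 3 significant figures.
Rounded: 433 J.

433 J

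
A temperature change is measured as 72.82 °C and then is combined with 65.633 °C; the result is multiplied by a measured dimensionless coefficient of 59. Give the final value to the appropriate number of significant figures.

72.82 °C + 65.633 °C = 138.453 °C; the sum is limited to 2 decimal places (5 s.f.).
Carrying full precision, 138.453 × 59 = 8168.727 °C; 59 has 2 s.f., so the result keeps min(5, 2) = 2 s.f.
Rounded to 2 significant figures: 8.2 × 10³ °C.

8.2 × 10³ °C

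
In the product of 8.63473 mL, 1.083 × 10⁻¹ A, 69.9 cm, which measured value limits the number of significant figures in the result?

69.9 cm

8.63473 mL → 6 s.f.; 1.083 × 10⁻¹ A → 4 s.f.; 69.9 cm → 3 s.f.
The fewest is 3 significant figures, from 69.9 cm.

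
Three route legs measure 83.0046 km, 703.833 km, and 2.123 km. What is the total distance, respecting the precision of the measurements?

7.88961 × 10² km

83.0046 km + 703.833 km + 2.123 km = 788.9606 km.
Addition/subtraction keeps the fewest decimal places: 83.0046 → 4 decimal places, 703.833 → 3 decimal places, 2.123 → 3 decimal places; limit is 3.
Rounded to 3 decimal places: 7.88961 × 10² km.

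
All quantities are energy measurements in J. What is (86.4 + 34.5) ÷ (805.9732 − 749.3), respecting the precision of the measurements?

86.4 + 34.5 = 120.9, limited to 1 d.p. → 4 s.f.; 805.9732 − 749.3 = 56.6732, limited to 1 d.p. → 3 s.f.
Carrying full precision, 120.9 ÷ 56.6732 = 2.13328345673…; keep min(4, 3) = 3 s.f.
Rounded to 3 significant figures: 2.13.

2.13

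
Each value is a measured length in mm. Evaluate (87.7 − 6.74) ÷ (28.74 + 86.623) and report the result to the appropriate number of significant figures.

0.702

87.7 − 6.74 = 80.96, limited to 1 d.p. → 3 s.f.; 28.74 + 86.623 = 115.363, limited to 2 d.p. → 5 s.f.
Carrying full precision, 80.96 ÷ 115.363 = 0.701784801019…; keep min(3, 5) = 3 s.f.
Rounded to 3 significant figures: 0.702.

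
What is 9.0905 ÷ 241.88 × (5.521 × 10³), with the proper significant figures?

9.0905 ÷ 241.88 × (5.521 × 10³) = 207.494007359…
Multiplication/division keeps the fewest significant figures: 9.0905 → 5 s.f., 241.88 → 5 s.f., 5.521 × 10³ → 4 s.f.; limit is 4.
Rounded to 4 significant figures: 2.075 × 10².

2.075 × 10²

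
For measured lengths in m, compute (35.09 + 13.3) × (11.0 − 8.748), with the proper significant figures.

35.09 + 13.3 = 48.39, limited to 1 d.p. → 3 s.f.; 11.0 − 8.748 = 2.252, limited to 1 d.p. → 2 s.f.
Carrying full precision, 48.39 × 2.252 = 108.97428; keep min(3, 2) = 2 s.f.
Rounded to 2 significant figures: 1.1 × 10^2 m².

1.1 × 10^2 m²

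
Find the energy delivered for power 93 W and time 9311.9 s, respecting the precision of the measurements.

8.7 × 10^5 J

energy delivered = 93 W × 9311.9 s = 866006.7 J.
93 has 2 significant figures; 9311.9 has 5.
Division/multiplication keeps the fewest: 2 significant figures.
Rounded: 8.7 × 10^5 J.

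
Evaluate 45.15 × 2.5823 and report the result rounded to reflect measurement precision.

45.15 × 2.5823 = 116.590845
Multiplication/division keeps the fewest significant figures: 45.15 → 4 s.f., 2.5823 → 5 s.f.; limit is 4.
Rounded to 4 significant figures: 116.6.

116.6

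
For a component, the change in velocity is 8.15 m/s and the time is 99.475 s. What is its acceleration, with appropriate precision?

0.0819 m/s²

acceleration = 8.15 m/s ÷ 99.475 s = 0.0819301331993… m/s².
8.15 has 3 significant figures; 99.475 has 5.
Division/multiplication keeps the fewest: 3 significant figures.
Rounded: 0.0819 m/s².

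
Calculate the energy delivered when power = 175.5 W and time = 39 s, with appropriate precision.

energy delivered = 175.5 W × 39 s = 6844.5 J.
175.5 has 4 significant figures; 39 has 2.
Division/multiplication keeps the fewest: 2 significant figures.
Rounded: 6.8 × 10^3 J.

6.8 × 10^3 J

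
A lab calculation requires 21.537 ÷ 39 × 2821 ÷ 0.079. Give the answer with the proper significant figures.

2.0 × 10^4

21.537 ÷ 39 × 2821 ÷ 0.079 = 19719.5316456…
Multiplication/division keeps the fewest significant figures: 21.537 → 5 s.f., 39 → 2 s.f., 2821 → 4 s.f., 0.079 → 2 s.f.; limit is 2.
Rounded to 2 significant figures: 2.0 × 10^4.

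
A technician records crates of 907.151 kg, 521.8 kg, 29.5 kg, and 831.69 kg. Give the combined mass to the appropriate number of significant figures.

2290.1 kg

907.151 kg + 521.8 kg + 29.5 kg + 831.69 kg = 2290.141 kg.
Addition/subtraction keeps the fewest decimal places: 907.151 → 3 decimal places, 521.8 → 1 decimal place, 29.5 → 1 decimal place, 831.69 → 2 decimal places; limit is 1.
Rounded to 1 decimal place: 2290.1 kg.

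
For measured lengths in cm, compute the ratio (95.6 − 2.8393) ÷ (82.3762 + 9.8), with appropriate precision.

1.01

95.6 − 2.8393 = 92.7607, limited to 1 d.p. → 3 s.f.; 82.3762 + 9.8 = 92.1762, limited to 1 d.p. → 3 s.f.
Carrying full precision, 92.7607 ÷ 92.1762 = 1.00634111625…; keep min(3, 3) = 3 s.f.
Rounded to 3 significant figures: 1.01.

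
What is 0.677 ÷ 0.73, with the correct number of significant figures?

0.677 ÷ 0.73 = 0.927397260274…
Multiplication/division keeps the fewest significant figures: 0.677 → 3 s.f., 0.73 → 2 s.f.; limit is 2.
Rounded to 2 significant figures: 0.93.

0.93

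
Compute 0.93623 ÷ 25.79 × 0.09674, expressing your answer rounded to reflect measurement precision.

0.93623 ÷ 25.79 × 0.09674 = 0.00351186080651…
Multiplication/division keeps the fewest significant figures: 0.93623 → 5 s.f., 25.79 → 4 s.f., 0.09674 → 4 s.f.; limit is 4.
Rounded to 4 significant figures: 0.003512.

0.003512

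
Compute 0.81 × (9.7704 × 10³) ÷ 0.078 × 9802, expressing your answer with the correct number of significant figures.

9.9 × 10⁸

0.81 × (9.7704 × 10³) ÷ 0.078 × 9802 = 994529016…
Multiplication/division keeps the fewest significant figures: 0.81 → 2 s.f., 9.7704 × 10³ → 5 s.f., 0.078 → 2 s.f., 9802 → 4 s.f.; limit is 2.
Rounded to 2 significant figures: 9.9 × 10⁸.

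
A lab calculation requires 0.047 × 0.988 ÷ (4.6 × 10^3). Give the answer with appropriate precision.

1.0 × 10^-5

0.047 × 0.988 ÷ (4.6 × 10^3) = 0.0000100947826087…
Multiplication/division keeps the fewest significant figures: 0.047 → 2 s.f., 0.988 → 3 s.f., 4.6 × 10^3 → 2 s.f.; limit is 2.
Rounded to 2 significant figures: 1.0 × 10^-5.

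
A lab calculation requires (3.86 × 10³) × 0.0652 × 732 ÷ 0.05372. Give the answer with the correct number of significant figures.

(3.86 × 10³) × 0.0652 × 732 ÷ 0.05372 = 3429335.5175…
Multiplication/division keeps the fewest significant figures: 3.86 × 10³ → 3 s.f., 0.0652 → 3 s.f., 732 → 3 s.f., 0.05372 → 4 s.f.; limit is 3.
Rounded to 3 significant figures: 3.43 × 10⁶.

3.43 × 10⁶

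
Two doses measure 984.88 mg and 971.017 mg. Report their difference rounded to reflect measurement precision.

13.86 mg

984.88 mg − 971.017 mg = 13.863 mg.
Addition/subtraction keeps the fewest decimal places: 984.88 → 2 decimal places, 971.017 → 3 decimal places; limit is 2.
Rounded to 2 decimal places: 13.86 mg.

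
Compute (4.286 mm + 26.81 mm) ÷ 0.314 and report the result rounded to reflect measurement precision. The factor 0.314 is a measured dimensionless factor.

4.286 mm + 26.81 mm = 31.096 mm; the sum is limited to 2 decimal places (4 s.f.).
Carrying full precision, 31.096 ÷ 0.314 = 99.0318471338… mm; 0.314 has 3 s.f., so the result keeps min(4, 3) = 3 s.f.
Rounded to 3 significant figures: 99.0 mm.

99.0 mm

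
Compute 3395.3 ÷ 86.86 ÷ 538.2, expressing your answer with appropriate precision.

0.07263

3395.3 ÷ 86.86 ÷ 538.2 = 0.0726297643376…
Multiplication/division keeps the fewest significant figures: 3395.3 → 5 s.f., 86.86 → 4 s.f., 538.2 → 4 s.f.; limit is 4.
Rounded to 4 significant figures: 0.07263.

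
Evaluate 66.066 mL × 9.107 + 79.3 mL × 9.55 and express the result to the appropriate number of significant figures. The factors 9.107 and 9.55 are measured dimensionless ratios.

1359 mL

66.066 × 9.107 = 601.663062 → 601.7 mL (4 s.f., last digit at the 10^-1 place).
79.3 × 9.55 = 757.315 → 757 mL (3 s.f., last digit at the 10^0 place).
Sum: 1358.978062 mL; keep the coarser place, 10^0.
Result: 1359 mL.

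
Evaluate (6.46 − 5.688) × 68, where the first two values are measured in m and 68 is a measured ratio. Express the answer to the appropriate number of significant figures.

52 m

6.46 m − 5.688 m = 0.772 m; the difference is limited to 2 decimal places (2 s.f.).
Carrying full precision, 0.772 × 68 = 52.496 m; 68 has 2 s.f., so the result keeps min(2, 2) = 2 s.f.
Rounded to 2 significant figures: 52 m.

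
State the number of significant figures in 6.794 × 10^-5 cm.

6.794 × 10^-5: in scientific notation every digit of the coefficient is significant.

4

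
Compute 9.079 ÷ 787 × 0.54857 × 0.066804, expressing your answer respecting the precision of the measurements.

4.23 × 10⁻⁴

9.079 ÷ 787 × 0.54857 × 0.066804 = 0.000422763811273…
Multiplication/division keeps the fewest significant figures: 9.079 → 4 s.f., 787 → 3 s.f., 0.54857 → 5 s.f., 0.066804 → 5 s.f.; limit is 3.
Rounded to 3 significant figures: 4.23 × 10⁻⁴.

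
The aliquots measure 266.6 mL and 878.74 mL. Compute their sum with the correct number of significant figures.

266.6 mL + 878.74 mL = 1145.34 mL.
Addition/subtraction keeps the fewest decimal places: 266.6 → 1 decimal place, 878.74 → 2 decimal places; limit is 1.
Rounded to 1 decimal place: 1145.3 mL.

1145.3 mL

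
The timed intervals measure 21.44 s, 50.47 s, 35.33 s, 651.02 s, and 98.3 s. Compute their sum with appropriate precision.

856.6 s

21.44 s + 50.47 s + 35.33 s + 651.02 s + 98.3 s = 856.56 s.
Addition/subtraction keeps the fewest decimal places: 21.44 → 2 decimal places, 50.47 → 2 decimal places, 35.33 → 2 decimal places, 651.02 → 2 decimal places, 98.3 → 1 decimal place; limit is 1.
Rounded to 1 decimal place: 856.6 s.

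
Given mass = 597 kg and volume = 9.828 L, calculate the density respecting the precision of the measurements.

60.7 kg/L

density = 597 kg ÷ 9.828 L = 60.7448107448… kg/L.
597 has 3 significant figures; 9.828 has 4.
Division/multiplication keeps the fewest: 3 significant figures.
Rounded: 60.7 kg/L.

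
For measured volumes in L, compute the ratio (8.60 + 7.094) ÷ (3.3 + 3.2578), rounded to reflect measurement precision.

2.4

8.60 + 7.094 = 15.694, limited to 2 d.p. → 4 s.f.; 3.3 + 3.2578 = 6.5578, limited to 1 d.p. → 2 s.f.
Carrying full precision, 15.694 ÷ 6.5578 = 2.39318063985…; keep min(4, 2) = 2 s.f.
Rounded to 2 significant figures: 2.4.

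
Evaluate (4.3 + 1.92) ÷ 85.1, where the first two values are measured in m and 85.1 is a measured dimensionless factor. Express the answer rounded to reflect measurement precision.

4.3 m + 1.92 m = 6.22 m; the sum is limited to 1 decimal place (2 s.f.).
Carrying full precision, 6.22 ÷ 85.1 = 0.0730904817861… m; 85.1 has 3 s.f., so the result keeps min(2, 3) = 2 s.f.
Rounded to 2 significant figures: 0.073 m.

0.073 m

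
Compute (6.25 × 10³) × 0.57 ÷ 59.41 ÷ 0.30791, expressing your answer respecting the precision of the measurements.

(6.25 × 10³) × 0.57 ÷ 59.41 ÷ 0.30791 = 194.747336609…
Multiplication/division keeps the fewest significant figures: 6.25 × 10³ → 3 s.f., 0.57 → 2 s.f., 59.41 → 4 s.f., 0.30791 → 5 s.f.; limit is 2.
Rounded to 2 significant figures: 1.9 × 10².

1.9 × 10²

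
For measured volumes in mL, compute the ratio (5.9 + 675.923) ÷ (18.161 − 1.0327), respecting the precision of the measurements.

5.9 + 675.923 = 681.823, limited to 1 d.p. → 4 s.f.; 18.161 − 1.0327 = 17.1283, limited to 3 d.p. → 5 s.f.
Carrying full precision, 681.823 ÷ 17.1283 = 39.8068109503…; keep min(4, 5) = 4 s.f.
Rounded to 4 significant figures: 39.81.

39.81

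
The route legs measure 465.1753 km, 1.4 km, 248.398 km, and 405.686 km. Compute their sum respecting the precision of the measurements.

465.1753 km + 1.4 km + 248.398 km + 405.686 km = 1120.6593 km.
Addition/subtraction keeps the fewest decimal places: 465.1753 → 4 decimal places, 1.4 → 1 decimal place, 248.398 → 3 decimal places, 405.686 → 3 decimal places; limit is 1.
Rounded to 1 decimal place: 1.1207 × 10^3 km.

1.1207 × 10^3 km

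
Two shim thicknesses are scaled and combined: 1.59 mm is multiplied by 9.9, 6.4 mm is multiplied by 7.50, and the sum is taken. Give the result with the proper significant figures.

64 mm

1.59 × 9.9 = 15.741 → 16 mm (2 s.f., last digit at the 10^0 place).
6.4 × 7.50 = 48 → 48 mm (2 s.f., last digit at the 10^0 place).
Sum: 63.741 mm; keep the coarser place, 10^0.
Result: 64 mm.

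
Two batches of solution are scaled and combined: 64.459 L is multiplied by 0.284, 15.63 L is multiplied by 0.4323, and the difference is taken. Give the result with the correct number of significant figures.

11.5 L

64.459 × 0.284 = 18.306356 → 18.3 L (3 s.f., last digit at the 10^-1 place).
15.63 × 0.4323 = 6.756849 → 6.757 L (4 s.f., last digit at the 10^-3 place).
Difference: 11.549507 L; keep the coarser place, 10^-1.
Result: 11.5 L.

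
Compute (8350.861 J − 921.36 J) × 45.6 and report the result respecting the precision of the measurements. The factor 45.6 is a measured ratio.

3.39 × 10⁵ J

8350.861 J − 921.36 J = 7429.501 J; the difference is limited to 2 decimal places (6 s.f.).
Carrying full precision, 7429.501 × 45.6 = 338785.2456 J; 45.6 has 3 s.f., so the result keeps min(6, 3) = 3 s.f.
Rounded to 3 significant figures: 3.39 × 10⁵ J.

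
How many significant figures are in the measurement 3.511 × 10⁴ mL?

4

3.511 × 10⁴: in scientific notation every digit of the coefficient is significant.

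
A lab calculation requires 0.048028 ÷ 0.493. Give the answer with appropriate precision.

9.74 × 10^-2

0.048028 ÷ 0.493 = 0.0974198782961…
Multiplication/division keeps the fewest significant figures: 0.048028 → 5 s.f., 0.493 → 3 s.f.; limit is 3.
Rounded to 3 significant figures: 9.74 × 10^-2.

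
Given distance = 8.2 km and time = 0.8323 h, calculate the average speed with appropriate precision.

average speed = 8.2 km ÷ 0.8323 h = 9.85221674877… km/h.
8.2 has 2 significant figures; 0.8323 has 4.
Division/multiplication keeps the fewest: 2 significant figures.
Rounded: 9.9 km/h.

9.9 km/h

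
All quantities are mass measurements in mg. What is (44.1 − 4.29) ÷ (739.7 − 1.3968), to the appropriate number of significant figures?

0.0539

44.1 − 4.29 = 39.81, limited to 1 d.p. → 3 s.f.; 739.7 − 1.3968 = 738.3032, limited to 1 d.p. → 4 s.f.
Carrying full precision, 39.81 ÷ 738.3032 = 0.0539209365475…; keep min(3, 4) = 3 s.f.
Rounded to 3 significant figures: 0.0539.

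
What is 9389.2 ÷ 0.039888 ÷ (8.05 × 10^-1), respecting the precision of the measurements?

2.92 × 10^5

9389.2 ÷ 0.039888 ÷ (8.05 × 10^-1) = 292408.806771…
Multiplication/division keeps the fewest significant figures: 9389.2 → 5 s.f., 0.039888 → 5 s.f., 8.05 × 10^-1 → 3 s.f.; limit is 3.
Rounded to 3 significant figures: 2.92 × 10^5.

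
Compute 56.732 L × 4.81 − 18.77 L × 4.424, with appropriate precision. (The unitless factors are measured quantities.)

1.90 × 10² L

56.732 × 4.81 = 272.88092 → 273 L (3 s.f., last digit at the 10^0 place).
18.77 × 4.424 = 83.03848 → 83.04 L (4 s.f., last digit at the 10^-2 place).
Difference: 189.84244 L; keep the coarser place, 10^0.
Result: 1.90 × 10² L.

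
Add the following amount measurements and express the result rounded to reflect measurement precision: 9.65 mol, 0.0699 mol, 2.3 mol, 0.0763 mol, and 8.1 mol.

20.2 mol

9.65 mol + 0.0699 mol + 2.3 mol + 0.0763 mol + 8.1 mol = 20.1962 mol.
Addition/subtraction keeps the fewest decimal places: 9.65 → 2 decimal places, 0.0699 → 4 decimal places, 2.3 → 1 decimal place, 0.0763 → 4 decimal places, 8.1 → 1 decimal place; limit is 1.
Rounded to 1 decimal place: 20.2 mol.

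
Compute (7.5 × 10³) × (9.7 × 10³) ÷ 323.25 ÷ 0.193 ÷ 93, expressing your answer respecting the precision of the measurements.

(7.5 × 10³) × (9.7 × 10³) ÷ 323.25 ÷ 0.193 ÷ 93 = 12538.7489353…
Multiplication/division keeps the fewest significant figures: 7.5 × 10³ → 2 s.f., 9.7 × 10³ → 2 s.f., 323.25 → 5 s.f., 0.193 → 3 s.f., 93 → 2 s.f.; limit is 2.
Rounded to 2 significant figures: 1.3 × 10⁴.

1.3 × 10⁴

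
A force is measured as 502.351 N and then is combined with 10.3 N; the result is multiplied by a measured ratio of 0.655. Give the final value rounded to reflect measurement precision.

502.351 N + 10.3 N = 512.651 N; the sum is limited to 1 decimal place (4 s.f.).
Carrying full precision, 512.651 × 0.655 = 335.786405 N; 0.655 has 3 s.f., so the result keeps min(4, 3) = 3 s.f.
Rounded to 3 significant figures: 336 N.

336 N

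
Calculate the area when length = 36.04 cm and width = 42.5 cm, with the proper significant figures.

area = 36.04 cm × 42.5 cm = 1531.7 cm².
36.04 has 4 significant figures; 42.5 has 3.
Division/multiplication keeps the fewest: 3 significant figures.
Rounded: 1.53 × 10^3 cm².

1.53 × 10^3 cm²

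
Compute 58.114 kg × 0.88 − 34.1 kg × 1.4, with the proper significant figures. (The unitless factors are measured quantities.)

58.114 × 0.88 = 51.14032 → 51 kg (2 s.f., last digit at the 10^0 place).
34.1 × 1.4 = 47.74 → 48 kg (2 s.f., last digit at the 10^0 place).
Difference: 3.40032 kg; keep the coarser place, 10^0.
Result: 3 kg.

3 kg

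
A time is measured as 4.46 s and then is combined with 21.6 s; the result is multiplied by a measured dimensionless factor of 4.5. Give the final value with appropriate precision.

1.2 × 10² s

4.46 s + 21.6 s = 26.06 s; the sum is limited to 1 decimal place (3 s.f.).
Carrying full precision, 26.06 × 4.5 = 117.27 s; 4.5 has 2 s.f., so the result keeps min(3, 2) = 2 s.f.
Rounded to 2 significant figures: 1.2 × 10² s.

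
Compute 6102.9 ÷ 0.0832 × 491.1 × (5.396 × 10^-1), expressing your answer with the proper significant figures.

1.94 × 10^7

6102.9 ÷ 0.0832 × 491.1 × (5.396 × 10^-1) = 19438144.338…
Multiplication/division keeps the fewest significant figures: 6102.9 → 5 s.f., 0.0832 → 3 s.f., 491.1 → 4 s.f., 5.396 × 10^-1 → 4 s.f.; limit is 3.
Rounded to 3 significant figures: 1.94 × 10^7.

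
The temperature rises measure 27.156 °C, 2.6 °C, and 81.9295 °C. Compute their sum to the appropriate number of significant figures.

27.156 °C + 2.6 °C + 81.9295 °C = 111.6855 °C.
Addition/subtraction keeps the fewest decimal places: 27.156 → 3 decimal places, 2.6 → 1 decimal place, 81.9295 → 4 decimal places; limit is 1.
Rounded to 1 decimal place: 111.7 °C.

111.7 °C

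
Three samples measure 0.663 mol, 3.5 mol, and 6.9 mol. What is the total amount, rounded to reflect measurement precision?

11.1 mol

0.663 mol + 3.5 mol + 6.9 mol = 11.063 mol.
Addition/subtraction keeps the fewest decimal places: 0.663 → 3 decimal places, 3.5 → 1 decimal place, 6.9 → 1 decimal place; limit is 1.
Rounded to 1 decimal place: 11.1 mol.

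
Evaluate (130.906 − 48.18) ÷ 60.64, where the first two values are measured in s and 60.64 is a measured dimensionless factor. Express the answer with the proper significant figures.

1.364 s

130.906 s − 48.18 s = 82.726 s; the difference is limited to 2 decimal places (4 s.f.).
Carrying full precision, 82.726 ÷ 60.64 = 1.36421503958… s; 60.64 has 4 s.f., so the result keeps min(4, 4) = 4 s.f.
Rounded to 4 significant figures: 1.364 s.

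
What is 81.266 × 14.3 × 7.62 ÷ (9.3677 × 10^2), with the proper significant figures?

81.266 × 14.3 × 7.62 ÷ (9.3677 × 10^2) = 9.45294037597…
Multiplication/division keeps the fewest significant figures: 81.266 → 5 s.f., 14.3 → 3 s.f., 7.62 → 3 s.f., 9.3677 × 10^2 → 5 s.f.; limit is 3.
Rounded to 3 significant figures: 9.45.

9.45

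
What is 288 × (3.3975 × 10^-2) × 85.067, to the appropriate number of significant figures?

832

288 × (3.3975 × 10^-2) × 85.067 = 832.3635816
Multiplication/division keeps the fewest significant figures: 288 → 3 s.f., 3.3975 × 10^-2 → 5 s.f., 85.067 → 5 s.f.; limit is 3.
Rounded to 3 significant figures: 832.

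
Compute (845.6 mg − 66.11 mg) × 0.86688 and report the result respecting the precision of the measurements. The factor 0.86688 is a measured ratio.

675.7 mg

845.6 mg − 66.11 mg = 779.49 mg; the difference is limited to 1 decimal place (4 s.f.).
Carrying full precision, 779.49 × 0.86688 = 675.7242912 mg; 0.86688 has 5 s.f., so the result keeps min(4, 5) = 4 s.f.
Rounded to 4 significant figures: 675.7 mg.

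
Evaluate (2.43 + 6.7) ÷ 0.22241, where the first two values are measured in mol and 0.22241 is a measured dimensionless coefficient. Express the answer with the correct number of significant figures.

2.43 mol + 6.7 mol = 9.13 mol; the sum is limited to 1 decimal place (2 s.f.).
Carrying full precision, 9.13 ÷ 0.22241 = 41.0503124859… mol; 0.22241 has 5 s.f., so the result keeps min(2, 5) = 2 s.f.
Rounded to 2 significant figures: 41 mol.

41 mol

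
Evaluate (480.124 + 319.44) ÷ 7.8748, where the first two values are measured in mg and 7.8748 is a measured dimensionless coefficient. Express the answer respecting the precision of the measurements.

101.53 mg

480.124 mg + 319.44 mg = 799.564 mg; the sum is limited to 2 decimal places (5 s.f.).
Carrying full precision, 799.564 ÷ 7.8748 = 101.534515162… mg; 7.8748 has 5 s.f., so the result keeps min(5, 5) = 5 s.f.
Rounded to 5 significant figures: 101.53 mg.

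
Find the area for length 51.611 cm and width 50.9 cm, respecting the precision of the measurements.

2.63 × 10³ cm²

area = 51.611 cm × 50.9 cm = 2626.9999 cm².
51.611 has 5 significant figures; 50.9 has 3.
Division/multiplication keeps the fewest: 3 significant figures.
Rounded: 2.63 × 10³ cm².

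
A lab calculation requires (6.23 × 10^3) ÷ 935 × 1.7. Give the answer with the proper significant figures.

(6.23 × 10^3) ÷ 935 × 1.7 = 11.3272727273…
Multiplication/division keeps the fewest significant figures: 6.23 × 10^3 → 3 s.f., 935 → 3 s.f., 1.7 → 2 s.f.; limit is 2.
Rounded to 2 significant figures: 11.

11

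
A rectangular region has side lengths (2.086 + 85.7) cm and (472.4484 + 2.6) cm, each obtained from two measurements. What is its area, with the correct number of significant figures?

4.17 × 10^4 cm²

2.086 + 85.7 = 87.786, limited to 1 d.p. → 3 s.f.; 472.4484 + 2.6 = 475.0484, limited to 1 d.p. → 4 s.f.
Carrying full precision, 87.786 × 475.0484 = 41702.5988424; keep min(3, 4) = 3 s.f.
Rounded to 3 significant figures: 4.17 × 10^4 cm².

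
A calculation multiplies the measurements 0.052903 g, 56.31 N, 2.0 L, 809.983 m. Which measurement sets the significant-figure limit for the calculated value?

2.0 L

0.052903 g → 5 s.f.; 56.31 N → 4 s.f.; 2.0 L → 2 s.f.; 809.983 m → 6 s.f.
The fewest is 2 significant figures, from 2.0 L.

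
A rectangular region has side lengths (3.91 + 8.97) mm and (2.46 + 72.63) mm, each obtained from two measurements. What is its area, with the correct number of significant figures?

3.91 + 8.97 = 12.88, limited to 2 d.p. → 4 s.f.; 2.46 + 72.63 = 75.09, limited to 2 d.p. → 4 s.f.
Carrying full precision, 12.88 × 75.09 = 967.1592; keep min(4, 4) = 4 s.f.
Rounded to 4 significant figures: 967.2 mm².

967.2 mm²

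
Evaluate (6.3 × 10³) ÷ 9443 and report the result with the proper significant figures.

0.67

(6.3 × 10³) ÷ 9443 = 0.667160859896…
Multiplication/division keeps the fewest significant figures: 6.3 × 10³ → 2 s.f., 9443 → 4 s.f.; limit is 2.
Rounded to 2 significant figures: 0.67.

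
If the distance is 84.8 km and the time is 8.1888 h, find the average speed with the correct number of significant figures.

10.4 km/h

average speed = 84.8 km ÷ 8.1888 h = 10.3556076592… km/h.
84.8 has 3 significant figures; 8.1888 has 5.
Division/multiplication keeps the fewest: 3 significant figures.
Rounded: 10.4 km/h.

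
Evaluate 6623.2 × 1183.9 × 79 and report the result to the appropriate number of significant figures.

6623.2 × 1183.9 × 79 = 619455311.92
Multiplication/division keeps the fewest significant figures: 6623.2 → 5 s.f., 1183.9 → 5 s.f., 79 → 2 s.f.; limit is 2.
Rounded to 2 significant figures: 6.2 × 10⁸.

6.2 × 10⁸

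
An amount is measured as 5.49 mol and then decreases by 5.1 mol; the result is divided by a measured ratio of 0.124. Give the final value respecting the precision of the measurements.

3 mol

5.49 mol − 5.1 mol = 0.39 mol; the difference is limited to 1 decimal place (1 s.f.).
Carrying full precision, 0.39 ÷ 0.124 = 3.14516129032… mol; 0.124 has 3 s.f., so the result keeps min(1, 3) = 1 s.f.
Rounded to 1 significant figure: 3 mol.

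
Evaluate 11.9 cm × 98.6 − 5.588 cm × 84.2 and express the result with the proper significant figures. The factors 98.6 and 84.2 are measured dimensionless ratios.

7.0 × 10² cm

11.9 × 98.6 = 1173.34 → 1.17 × 10³ cm (3 s.f., last digit at the 10^1 place).
5.588 × 84.2 = 470.5096 → 471 cm (3 s.f., last digit at the 10^0 place).
Difference: 702.8304 cm; keep the coarser place, 10^1.
Result: 7.0 × 10² cm.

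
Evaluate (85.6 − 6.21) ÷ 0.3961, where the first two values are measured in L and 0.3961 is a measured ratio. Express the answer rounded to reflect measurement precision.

85.6 L − 6.21 L = 79.39 L; the difference is limited to 1 decimal place (3 s.f.).
Carrying full precision, 79.39 ÷ 0.3961 = 200.429184549… L; 0.3961 has 4 s.f., so the result keeps min(3, 4) = 3 s.f.
Rounded to 3 significant figures: 200. L.

200. L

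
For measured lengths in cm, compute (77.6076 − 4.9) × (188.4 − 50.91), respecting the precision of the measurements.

77.6076 − 4.9 = 72.7076, limited to 1 d.p. → 3 s.f.; 188.4 − 50.91 = 137.49, limited to 1 d.p. → 4 s.f.
Carrying full precision, 72.7076 × 137.49 = 9996.567924; keep min(3, 4) = 3 s.f.
Rounded to 3 significant figures: 1.00 × 10⁴ cm².

1.00 × 10⁴ cm²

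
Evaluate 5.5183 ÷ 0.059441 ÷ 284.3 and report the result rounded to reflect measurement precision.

0.3265

5.5183 ÷ 0.059441 ÷ 284.3 = 0.326544475097…
Multiplication/division keeps the fewest significant figures: 5.5183 → 5 s.f., 0.059441 → 5 s.f., 284.3 → 4 s.f.; limit is 4.
Rounded to 4 significant figures: 0.3265.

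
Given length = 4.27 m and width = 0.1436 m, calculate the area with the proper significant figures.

area = 4.27 m × 0.1436 m = 0.613172 m².
4.27 has 3 significant figures; 0.1436 has 4.
Division/multiplication keeps the fewest: 3 significant figures.
Rounded: 0.613 m².

0.613 m²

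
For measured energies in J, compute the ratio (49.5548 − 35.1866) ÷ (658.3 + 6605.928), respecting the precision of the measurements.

0.0019779

49.5548 − 35.1866 = 14.3682, limited to 4 d.p. → 6 s.f.; 658.3 + 6605.928 = 7264.228, limited to 1 d.p. → 5 s.f.
Carrying full precision, 14.3682 ÷ 7264.228 = 0.00197793901843…; keep min(6, 5) = 5 s.f.
Rounded to 5 significant figures: 0.0019779.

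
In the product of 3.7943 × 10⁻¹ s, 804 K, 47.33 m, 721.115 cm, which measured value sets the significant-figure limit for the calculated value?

804 K

3.7943 × 10⁻¹ s → 5 s.f.; 804 K → 3 s.f.; 47.33 m → 4 s.f.; 721.115 cm → 6 s.f.
The fewest is 3 significant figures, from 804 K.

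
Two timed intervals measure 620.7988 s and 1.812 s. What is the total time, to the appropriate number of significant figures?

622.611 s

620.7988 s + 1.812 s = 622.6108 s.
Addition/subtraction keeps the fewest decimal places: 620.7988 → 4 decimal places, 1.812 → 3 decimal places; limit is 3.
Rounded to 3 decimal places: 622.611 s.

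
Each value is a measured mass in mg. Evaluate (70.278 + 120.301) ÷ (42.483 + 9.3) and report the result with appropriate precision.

3.68

70.278 + 120.301 = 190.579, limited to 3 d.p. → 6 s.f.; 42.483 + 9.3 = 51.783, limited to 1 d.p. → 3 s.f.
Carrying full precision, 190.579 ÷ 51.783 = 3.68033910743…; keep min(6, 3) = 3 s.f.
Rounded to 3 significant figures: 3.68.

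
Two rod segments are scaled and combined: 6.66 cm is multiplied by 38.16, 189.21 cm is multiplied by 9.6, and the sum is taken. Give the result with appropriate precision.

6.66 × 38.16 = 254.1456 → 254 cm (3 s.f., last digit at the 10^0 place).
189.21 × 9.6 = 1816.416 → 1.8 × 10^3 cm (2 s.f., last digit at the 10^2 place).
Sum: 2070.5616 cm; keep the coarser place, 10^2.
Result: 2.1 × 10^3 cm.

2.1 × 10^3 cm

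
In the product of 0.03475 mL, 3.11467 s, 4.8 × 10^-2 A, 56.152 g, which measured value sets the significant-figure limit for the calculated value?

0.03475 mL → 4 s.f.; 3.11467 s → 6 s.f.; 4.8 × 10^-2 A → 2 s.f.; 56.152 g → 5 s.f.
The fewest is 2 significant figures, from 4.8 × 10^-2 A.

4.8 × 10^-2 A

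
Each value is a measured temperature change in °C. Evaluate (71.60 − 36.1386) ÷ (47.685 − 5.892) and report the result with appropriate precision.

0.8485

71.60 − 36.1386 = 35.4614, limited to 2 d.p. → 4 s.f.; 47.685 − 5.892 = 41.793, limited to 3 d.p. → 5 s.f.
Carrying full precision, 35.4614 ÷ 41.793 = 0.848500945134…; keep min(4, 5) = 4 s.f.
Rounded to 4 significant figures: 0.8485.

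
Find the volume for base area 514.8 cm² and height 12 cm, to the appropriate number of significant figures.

6.2 × 10^3 cm³

volume = 514.8 cm² × 12 cm = 6177.6 cm³.
514.8 has 4 significant figures; 12 has 2.
Division/multiplication keeps the fewest: 2 significant figures.
Rounded: 6.2 × 10^3 cm³.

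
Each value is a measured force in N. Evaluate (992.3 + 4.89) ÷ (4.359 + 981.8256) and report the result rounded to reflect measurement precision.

992.3 + 4.89 = 997.19, limited to 1 d.p. → 4 s.f.; 4.359 + 981.8256 = 986.1846, limited to 3 d.p. → 6 s.f.
Carrying full precision, 997.19 ÷ 986.1846 = 1.01115957398…; keep min(4, 6) = 4 s.f.
Rounded to 4 significant figures: 1.011.

1.011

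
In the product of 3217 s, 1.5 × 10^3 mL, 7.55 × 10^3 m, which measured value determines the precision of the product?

3217 s → 4 s.f.; 1.5 × 10^3 mL → 2 s.f.; 7.55 × 10^3 m → 3 s.f.
The fewest is 2 significant figures, from 1.5 × 10^3 mL.

1.5 × 10^3 mL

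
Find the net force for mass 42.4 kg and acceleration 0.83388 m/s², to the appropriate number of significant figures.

35.4 N

net force = 42.4 kg × 0.83388 m/s² = 35.356512 N.
42.4 has 3 significant figures; 0.83388 has 5.
Division/multiplication keeps the fewest: 3 significant figures.
Rounded: 35.4 N.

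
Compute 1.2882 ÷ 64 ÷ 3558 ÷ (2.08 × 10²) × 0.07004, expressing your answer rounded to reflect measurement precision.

1.9 × 10⁻⁹

1.2882 ÷ 64 ÷ 3558 ÷ (2.08 × 10²) × 0.07004 = 1.90493507994 × 10^-9…
Multiplication/division keeps the fewest significant figures: 1.2882 → 5 s.f., 64 → 2 s.f., 3558 → 4 s.f., 2.08 × 10² → 3 s.f., 0.07004 → 4 s.f.; limit is 2.
Rounded to 2 significant figures: 1.9 × 10⁻⁹.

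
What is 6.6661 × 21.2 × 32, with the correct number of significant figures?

4.5 × 10^3

6.6661 × 21.2 × 32 = 4522.28224
Multiplication/division keeps the fewest significant figures: 6.6661 → 5 s.f., 21.2 → 3 s.f., 32 → 2 s.f.; limit is 2.
Rounded to 2 significant figures: 4.5 × 10^3.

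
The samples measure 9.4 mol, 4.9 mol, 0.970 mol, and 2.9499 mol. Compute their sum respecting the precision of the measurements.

9.4 mol + 4.9 mol + 0.970 mol + 2.9499 mol = 18.2199 mol.
Addition/subtraction keeps the fewest decimal places: 9.4 → 1 decimal place, 4.9 → 1 decimal place, 0.970 → 3 decimal places, 2.9499 → 4 decimal places; limit is 1.
Rounded to 1 decimal place: 18.2 mol.

18.2 mol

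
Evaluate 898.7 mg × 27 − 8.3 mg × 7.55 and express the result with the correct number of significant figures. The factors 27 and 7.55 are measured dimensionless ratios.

2.4 × 10^4 mg

898.7 × 27 = 24264.9 → 2.4 × 10^4 mg (2 s.f., last digit at the 10^3 place).
8.3 × 7.55 = 62.665 → 63 mg (2 s.f., last digit at the 10^0 place).
Difference: 24202.235 mg; keep the coarser place, 10^3.
Result: 2.4 × 10^4 mg.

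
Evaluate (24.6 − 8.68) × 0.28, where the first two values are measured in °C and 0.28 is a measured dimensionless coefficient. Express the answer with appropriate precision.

24.6 °C − 8.68 °C = 15.92 °C; the difference is limited to 1 decimal place (3 s.f.).
Carrying full precision, 15.92 × 0.28 = 4.4576 °C; 0.28 has 2 s.f., so the result keeps min(3, 2) = 2 s.f.
Rounded to 2 significant figures: 4.5 °C.

4.5 °C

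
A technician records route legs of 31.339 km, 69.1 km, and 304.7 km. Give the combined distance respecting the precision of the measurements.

31.339 km + 69.1 km + 304.7 km = 405.139 km.
Addition/subtraction keeps the fewest decimal places: 31.339 → 3 decimal places, 69.1 → 1 decimal place, 304.7 → 1 decimal place; limit is 1.
Rounded to 1 decimal place: 405.1 km.

405.1 km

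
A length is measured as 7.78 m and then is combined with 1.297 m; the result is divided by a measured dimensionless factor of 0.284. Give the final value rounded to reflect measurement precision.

7.78 m + 1.297 m = 9.077 m; the sum is limited to 2 decimal places (3 s.f.).
Carrying full precision, 9.077 ÷ 0.284 = 31.9612676056… m; 0.284 has 3 s.f., so the result keeps min(3, 3) = 3 s.f.
Rounded to 3 significant figures: 32.0 m.

32.0 m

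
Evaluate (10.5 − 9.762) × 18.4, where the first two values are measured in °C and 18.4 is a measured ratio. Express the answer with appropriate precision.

1 × 10¹ °C

10.5 °C − 9.762 °C = 0.738 °C; the difference is limited to 1 decimal place (1 s.f.).
Carrying full precision, 0.738 × 18.4 = 13.5792 °C; 18.4 has 3 s.f., so the result keeps min(1, 3) = 1 s.f.
Rounded to 1 significant figure: 1 × 10¹ °C.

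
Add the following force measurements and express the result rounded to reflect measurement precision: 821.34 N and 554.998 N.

821.34 N + 554.998 N = 1376.338 N.
Addition/subtraction keeps the fewest decimal places: 821.34 → 2 decimal places, 554.998 → 3 decimal places; limit is 2.
Rounded to 2 decimal places: 1376.34 N.

1376.34 N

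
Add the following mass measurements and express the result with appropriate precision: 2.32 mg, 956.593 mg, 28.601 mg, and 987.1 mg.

1974.6 mg

2.32 mg + 956.593 mg + 28.601 mg + 987.1 mg = 1974.614 mg.
Addition/subtraction keeps the fewest decimal places: 2.32 → 2 decimal places, 956.593 → 3 decimal places, 28.601 → 3 decimal places, 987.1 → 1 decimal place; limit is 1.
Rounded to 1 decimal place: 1974.6 mg.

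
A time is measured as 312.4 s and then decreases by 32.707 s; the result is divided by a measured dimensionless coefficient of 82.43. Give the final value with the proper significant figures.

3.393 s

312.4 s − 32.707 s = 279.693 s; the difference is limited to 1 decimal place (4 s.f.).
Carrying full precision, 279.693 ÷ 82.43 = 3.39309717336… s; 82.43 has 4 s.f., so the result keeps min(4, 4) = 4 s.f.
Rounded to 4 significant figures: 3.393 s.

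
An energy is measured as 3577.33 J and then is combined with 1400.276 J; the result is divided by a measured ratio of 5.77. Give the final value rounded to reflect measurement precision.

3577.33 J + 1400.276 J = 4977.606 J; the sum is limited to 2 decimal places (6 s.f.).
Carrying full precision, 4977.606 ÷ 5.77 = 862.670017331… J; 5.77 has 3 s.f., so the result keeps min(6, 3) = 3 s.f.
Rounded to 3 significant figures: 863 J.

863 J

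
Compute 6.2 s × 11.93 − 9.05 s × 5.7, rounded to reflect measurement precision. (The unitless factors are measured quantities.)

6.2 × 11.93 = 73.966 → 74 s (2 s.f., last digit at the 10^0 place).
9.05 × 5.7 = 51.585 → 52 s (2 s.f., last digit at the 10^0 place).
Difference: 22.381 s; keep the coarser place, 10^0.
Result: 22 s.

22 s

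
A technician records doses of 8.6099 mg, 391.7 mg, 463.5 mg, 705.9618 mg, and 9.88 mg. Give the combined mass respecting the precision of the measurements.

8.6099 mg + 391.7 mg + 463.5 mg + 705.9618 mg + 9.88 mg = 1579.6517 mg.
Addition/subtraction keeps the fewest decimal places: 8.6099 → 4 decimal places, 391.7 → 1 decimal place, 463.5 → 1 decimal place, 705.9618 → 4 decimal places, 9.88 → 2 decimal places; limit is 1.
Rounded to 1 decimal place: 1579.7 mg.

1579.7 mg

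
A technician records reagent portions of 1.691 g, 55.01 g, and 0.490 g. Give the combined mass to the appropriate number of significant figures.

1.691 g + 55.01 g + 0.490 g = 57.191 g.
Addition/subtraction keeps the fewest decimal places: 1.691 → 3 decimal places, 55.01 → 2 decimal places, 0.490 → 3 decimal places; limit is 2.
Rounded to 2 decimal places: 57.19 g.

57.19 g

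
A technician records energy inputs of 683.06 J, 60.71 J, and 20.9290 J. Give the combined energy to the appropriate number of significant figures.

683.06 J + 60.71 J + 20.9290 J = 764.6990 J.
Addition/subtraction keeps the fewest decimal places: 683.06 → 2 decimal places, 60.71 → 2 decimal places, 20.9290 → 4 decimal places; limit is 2.
Rounded to 2 decimal places: 764.70 J.

764.70 J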